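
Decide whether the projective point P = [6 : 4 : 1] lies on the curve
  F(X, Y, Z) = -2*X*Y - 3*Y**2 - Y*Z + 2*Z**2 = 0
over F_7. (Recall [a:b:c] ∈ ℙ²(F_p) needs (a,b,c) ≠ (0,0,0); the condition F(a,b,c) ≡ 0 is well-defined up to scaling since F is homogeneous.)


F(6,4,1) ≡ 0 (mod 7); P is on the curve.

Evaluate F(6, 4, 1) term-by-term (mod 7).
  -2*X*Y ↦ -2·6·4·1 = -48
  -3*Y**2 ↦ -3·1·16·1 = -48
  -Y*Z ↦ -1·1·4·1 = -4
  2*Z**2 ↦ 2·1·1·1 = 2
Sum: F(6, 4, 1) = (-48) + (-48) + (-4) + (2) = -98.
Reducing mod 7: -98 ≡ 0 (mod 7).
Since F(a, b, c) ≡ 0 (mod 7), P lies on the curve.


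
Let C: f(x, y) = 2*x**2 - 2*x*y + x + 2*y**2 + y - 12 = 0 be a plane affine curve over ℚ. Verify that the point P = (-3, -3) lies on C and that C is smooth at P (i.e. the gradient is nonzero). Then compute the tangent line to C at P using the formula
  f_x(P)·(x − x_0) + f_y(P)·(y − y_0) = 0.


Tangent line at P: -5*x - 5*y - 30 = 0.

Step 1: f(-3, -3) = 0, so P lies on C.
Step 2: partial derivatives
  f_x(x, y) = 4*x - 2*y + 1, f_y(x, y) = -2*x + 4*y + 1.
  f_x(P) = -5, f_y(P) = -5 (gradient nonzero, so P is smooth).
Step 3: tangent line at P: -5·(x − -3) + -5·(y − -3) = 0.
Expanding: -5*x - 5*y - 30 = 0.


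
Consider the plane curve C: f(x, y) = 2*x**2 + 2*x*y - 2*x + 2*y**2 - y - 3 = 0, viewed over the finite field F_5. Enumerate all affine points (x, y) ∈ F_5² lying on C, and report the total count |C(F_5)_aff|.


Affine F_5-points: {(0, 4), (1, 1), (2, 2), (2, 4), (4, 1), (4, 3)}; count = 6.

For each of the 25 pairs (x, y) ∈ F_5², evaluate f(x, y) mod 5. Record the zeros.
  x = 0: [0↦2, 1↦3, 2↦3, 3↦2, 4↦0]  zeros at y ∈ {4}
  x = 1: [0↦2, 1↦0, 2↦2, 3↦3, 4↦3]  zeros at y ∈ {1}
  x = 2: [0↦1, 1↦1, 2↦0, 3↦3, 4↦0]  zeros at y ∈ {2, 4}
  x = 3: [0↦4, 1↦1, 2↦2, 3↦2, 4↦1]  zeros at y ∈ ∅
  x = 4: [0↦1, 1↦0, 2↦3, 3↦0, 4↦1]  zeros at y ∈ {1, 3}
Collecting zeros: affine points = {(0, 4), (1, 1), (2, 2), (2, 4), (4, 1), (4, 3)}.
Total count |C(F_5)_aff| = 6.


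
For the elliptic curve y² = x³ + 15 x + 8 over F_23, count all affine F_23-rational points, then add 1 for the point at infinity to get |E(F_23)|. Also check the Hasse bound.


Affine points = {(0, 10), (0, 13), (1, 1), (1, 22), (2, 0), (5, 1), (5, 22), (10, 10), (10, 13), (11, 3), (11, 20), (13, 10), (13, 13), (14, 8), (14, 15), (17, 1), (17, 22), (21, 4), (21, 19)}; affine count = 19; |E(F_23)| = 20.

Discriminant check: Δ ∝ 4a³ + 27b² = 4·15³ + 27·8² = 4·3375 + 27·64 ≡ 2 (mod 23). Nonzero ⇒ E is nonsingular.
For each x ∈ F_23, compute rhs = x³ + 15·x + 8 mod 23, then count y ∈ F_23 with y² ≡ rhs.
  x = 0: rhs = 8, matching y values: 10, 13 (2 points).
  x = 1: rhs = 1, matching y values: 1, 22 (2 points).
  x = 2: rhs = 0, matching y values: 0 (1 points).
  x = 3: rhs = 11, matching y values: none (0 points).
  x = 4: rhs = 17, matching y values: none (0 points).
  x = 5: rhs = 1, matching y values: 1, 22 (2 points).
  x = 6: rhs = 15, matching y values: none (0 points).
  x = 7: rhs = 19, matching y values: none (0 points).
  x = 8: rhs = 19, matching y values: none (0 points).
  x = 9: rhs = 21, matching y values: none (0 points).
  x = 10: rhs = 8, matching y values: 10, 13 (2 points).
  x = 11: rhs = 9, matching y values: 3, 20 (2 points).
  x = 12: rhs = 7, matching y values: none (0 points).
  x = 13: rhs = 8, matching y values: 10, 13 (2 points).
  x = 14: rhs = 18, matching y values: 8, 15 (2 points).
  x = 15: rhs = 20, matching y values: none (0 points).
  x = 16: rhs = 20, matching y values: none (0 points).
  x = 17: rhs = 1, matching y values: 1, 22 (2 points).
  x = 18: rhs = 15, matching y values: none (0 points).
  x = 19: rhs = 22, matching y values: none (0 points).
  x = 20: rhs = 5, matching y values: none (0 points).
  x = 21: rhs = 16, matching y values: 4, 19 (2 points).
  x = 22: rhs = 15, matching y values: none (0 points).
Total affine count: 19.
Full point count |E(F_23)| = 19 + 1 = 20.
Hasse bound: |20 − (23+1)| = |-4| = 4 ≤ 2√23 ≈ 9.5917 ✓.


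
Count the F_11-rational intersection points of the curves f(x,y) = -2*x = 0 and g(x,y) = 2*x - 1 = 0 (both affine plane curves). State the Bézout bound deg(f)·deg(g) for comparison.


Common zeros: ∅; count = 0; Bézout bound = 1.

deg(f) = 1, deg(g) = 1, so Bézout bound = 1.
Scan x ∈ F_11. For each x, list the y ∈ F_11 with f(x, y) ≡ 0 and those with g(x, y) ≡ 0 (mod 11); the common zeros in that column are the intersection.
  x = 0: f ≡ 0 at y ∈ {0, 1, 2, 3, 4, 5, 6, 7, 8, 9, 10}; g ≡ 0 at y ∈ ∅; common: ∅.
  x = 1: f ≡ 0 at y ∈ ∅; g ≡ 0 at y ∈ ∅; common: ∅.
  x = 2: f ≡ 0 at y ∈ ∅; g ≡ 0 at y ∈ ∅; common: ∅.
  x = 3: f ≡ 0 at y ∈ ∅; g ≡ 0 at y ∈ ∅; common: ∅.
  x = 4: f ≡ 0 at y ∈ ∅; g ≡ 0 at y ∈ ∅; common: ∅.
  x = 5: f ≡ 0 at y ∈ ∅; g ≡ 0 at y ∈ ∅; common: ∅.
  x = 6: f ≡ 0 at y ∈ ∅; g ≡ 0 at y ∈ {0, 1, 2, 3, 4, 5, 6, 7, 8, 9, 10}; common: ∅.
  x = 7: f ≡ 0 at y ∈ ∅; g ≡ 0 at y ∈ ∅; common: ∅.
  x = 8: f ≡ 0 at y ∈ ∅; g ≡ 0 at y ∈ ∅; common: ∅.
  x = 9: f ≡ 0 at y ∈ ∅; g ≡ 0 at y ∈ ∅; common: ∅.
  x = 10: f ≡ 0 at y ∈ ∅; g ≡ 0 at y ∈ ∅; common: ∅.
Collecting: common zeros = ∅, so the count is 0.
Comparison with the Bézout bound: 0 ≤ 1 = deg(f)·deg(g), as expected for curves with no common component (the affine F_11-count falls short of the bound because intersections may lie at infinity, over extension fields, or carry multiplicity).


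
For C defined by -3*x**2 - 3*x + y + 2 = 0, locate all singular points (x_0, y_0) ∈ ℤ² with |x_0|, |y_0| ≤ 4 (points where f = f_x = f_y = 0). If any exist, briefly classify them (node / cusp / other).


No singular points in the scanned grid; C is smooth there.

Compute partial derivatives:
  f_x = -6*x - 3.
  f_y = 1.
f_y = 1 is a nonzero constant, so f_y never vanishes: no point (x, y) can satisfy f = f_x = f_y = 0. In particular no (x, y) ∈ {−4, ..., 4}² is singular; the curve is smooth.


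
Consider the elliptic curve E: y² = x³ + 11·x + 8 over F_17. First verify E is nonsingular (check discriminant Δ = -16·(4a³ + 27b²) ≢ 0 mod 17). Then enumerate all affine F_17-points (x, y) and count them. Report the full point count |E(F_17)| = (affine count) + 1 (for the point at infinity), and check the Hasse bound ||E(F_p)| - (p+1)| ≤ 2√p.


Affine points = {(0, 5), (0, 12), (2, 2), (2, 15), (3, 0), (5, 1), (5, 16), (6, 1), (6, 16), (8, 8), (8, 9), (10, 8), (10, 9), (11, 7), (11, 10), (12, 7), (12, 10), (13, 6), (13, 11), (14, 4), (14, 13), (16, 8), (16, 9)}; affine count = 23; |E(F_17)| = 24.

Discriminant check: Δ ∝ 4a³ + 27b² = 4·11³ + 27·8² = 4·1331 + 27·64 ≡ 14 (mod 17). Nonzero ⇒ E is nonsingular.
For each x ∈ F_17, compute rhs = x³ + 11·x + 8 mod 17, then count y ∈ F_17 with y² ≡ rhs.
  x = 0: rhs = 8, matching y values: 5, 12 (2 points).
  x = 1: rhs = 3, matching y values: none (0 points).
  x = 2: rhs = 4, matching y values: 2, 15 (2 points).
  x = 3: rhs = 0, matching y values: 0 (1 points).
  x = 4: rhs = 14, matching y values: none (0 points).
  x = 5: rhs = 1, matching y values: 1, 16 (2 points).
  x = 6: rhs = 1, matching y values: 1, 16 (2 points).
  x = 7: rhs = 3, matching y values: none (0 points).
  x = 8: rhs = 13, matching y values: 8, 9 (2 points).
  x = 9: rhs = 3, matching y values: none (0 points).
  x = 10: rhs = 13, matching y values: 8, 9 (2 points).
  x = 11: rhs = 15, matching y values: 7, 10 (2 points).
  x = 12: rhs = 15, matching y values: 7, 10 (2 points).
  x = 13: rhs = 2, matching y values: 6, 11 (2 points).
  x = 14: rhs = 16, matching y values: 4, 13 (2 points).
  x = 15: rhs = 12, matching y values: none (0 points).
  x = 16: rhs = 13, matching y values: 8, 9 (2 points).
Total affine count: 23.
Full point count |E(F_17)| = 23 + 1 = 24.
Hasse bound: |24 − (17+1)| = |6| = 6 ≤ 2√17 ≈ 8.2462 ✓.


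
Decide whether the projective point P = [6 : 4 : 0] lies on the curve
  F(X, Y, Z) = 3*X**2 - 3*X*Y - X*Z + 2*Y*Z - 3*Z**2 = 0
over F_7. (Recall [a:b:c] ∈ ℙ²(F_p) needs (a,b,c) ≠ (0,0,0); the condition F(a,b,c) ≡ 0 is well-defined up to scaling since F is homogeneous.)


F(6,4,0) ≡ 1 (mod 7); P is NOT on the curve.

Evaluate F(6, 4, 0) term-by-term (mod 7).
  3*X**2 ↦ 3·36·1·1 = 108
  -3*X*Y ↦ -3·6·4·1 = -72
  -X*Z ↦ -1·6·1·0 = 0
  2*Y*Z ↦ 2·1·4·0 = 0
  -3*Z**2 ↦ -3·1·1·0 = 0
Sum: F(6, 4, 0) = (108) + (-72) + (0) + (0) + (0) = 36.
Reducing mod 7: 36 ≡ 1 (mod 7).
Since F(a, b, c) ≡ 1 ≠ 0 (mod 7), P does NOT lie on the curve.


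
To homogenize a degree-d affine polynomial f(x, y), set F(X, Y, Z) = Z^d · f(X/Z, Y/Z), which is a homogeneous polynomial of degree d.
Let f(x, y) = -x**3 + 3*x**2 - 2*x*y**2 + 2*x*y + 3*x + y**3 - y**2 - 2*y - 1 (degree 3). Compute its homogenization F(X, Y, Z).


F(X, Y, Z) = -X**3 + 3*X**2*Z - 2*X*Y**2 + 2*X*Y*Z + 3*X*Z**2 + Y**3 - Y**2*Z - 2*Y*Z**2 - Z**3

deg(f) = 3.
Substitute x = X/Z, y = Y/Z into f, then multiply by Z^3.
  monomial -1·x^3·y^0 ↦ -1·X^3·Y^0·Z^0.
  monomial 3·x^2·y^0 ↦ 3·X^2·Y^0·Z^1.
  monomial -2·x^1·y^2 ↦ -2·X^1·Y^2·Z^0.
  monomial 2·x^1·y^1 ↦ 2·X^1·Y^1·Z^1.
  monomial 3·x^1·y^0 ↦ 3·X^1·Y^0·Z^2.
  monomial 1·x^0·y^3 ↦ 1·X^0·Y^3·Z^0.
  monomial -1·x^0·y^2 ↦ -1·X^0·Y^2·Z^1.
  monomial -2·x^0·y^1 ↦ -2·X^0·Y^1·Z^2.
  monomial -1·x^0·y^0 ↦ -1·X^0·Y^0·Z^3.
Collecting: F(X, Y, Z) = -X**3 + 3*X**2*Z - 2*X*Y**2 + 2*X*Y*Z + 3*X*Z**2 + Y**3 - Y**2*Z - 2*Y*Z**2 - Z**3.


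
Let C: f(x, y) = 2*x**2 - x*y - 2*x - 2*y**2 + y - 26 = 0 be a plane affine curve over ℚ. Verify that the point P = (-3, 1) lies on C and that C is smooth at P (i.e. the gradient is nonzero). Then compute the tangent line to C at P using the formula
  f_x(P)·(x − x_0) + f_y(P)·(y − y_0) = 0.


Tangent line at P: -15*x - 45 = 0.

Step 1: f(-3, 1) = 0, so P lies on C.
Step 2: partial derivatives
  f_x(x, y) = 4*x - y - 2, f_y(x, y) = -x - 4*y + 1.
  f_x(P) = -15, f_y(P) = 0 (gradient nonzero, so P is smooth).
Step 3: tangent line at P: -15·(x − -3) + 0·(y − 1) = 0.
Expanding: -15*x - 45 = 0.


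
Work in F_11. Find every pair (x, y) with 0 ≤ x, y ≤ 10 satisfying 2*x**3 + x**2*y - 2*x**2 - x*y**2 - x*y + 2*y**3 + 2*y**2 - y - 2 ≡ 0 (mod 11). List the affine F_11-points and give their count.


Affine F_11-points: {(0, 4), (1, 1), (1, 7), (1, 8), (3, 8), (4, 7), (4, 8), (5, 0), (5, 9), (6, 1), (9, 7), (10, 1)}; count = 12.

For each of the 121 pairs (x, y) ∈ F_11², evaluate f(x, y) mod 11. Record the zeros.
  x = 0: [0↦9, 1↦1, 2↦9, 3↦1, 4↦0, 5↦7, 6↦1, 7↦5, 8↦9, 9↦3, 10↦10]  zeros at y ∈ {4}
  x = 1: [0↦9, 1↦0, 2↦5, 3↦3, 4↦6, 5↦4, 6↦9, 7↦0, 8↦0, 9↦10, 10↦9]  zeros at y ∈ {1, 7, 8}
  x = 2: [0↦6, 1↦9, 2↦2, 3↦8, 4↦6, 5↦8, 6↦4, 7↦6, 8↦4, 9↦10, 10↦3]  zeros at y ∈ ∅
  x = 3: [0↦1, 1↦7, 2↦1, 3↦6, 4↦1, 5↦9, 6↦9, 7↦2, 8↦0, 9↦4, 10↦4]  zeros at y ∈ {8}
  x = 4: [0↦6, 1↦6, 2↦3, 3↦9, 4↦3, 5↦8, 6↦3, 7↦0, 8↦0, 9↦4, 10↦2]  zeros at y ∈ {7, 8}
  x = 5: [0↦0, 1↦7, 2↦9, 3↦7, 4↦2, 5↦6, 6↦9, 7↦1, 8↦5, 9↦0, 10↦9]  zeros at y ∈ {0, 9}
  x = 6: [0↦6, 1↦0, 2↦9, 3↦1, 4↦10, 5↦4, 6↦6, 7↦6, 8↦5, 9↦4, 10↦4]  zeros at y ∈ {1}
  x = 7: [0↦3, 1↦8, 2↦4, 3↦3, 4↦6, 5↦3, 6↦6, 7↦5, 8↦1, 9↦6, 10↦10]  zeros at y ∈ ∅
  x = 8: [0↦3, 1↦10, 2↦6, 3↦3, 4↦2, 5↦4, 6↦10, 7↦10, 8↦5, 9↦7, 10↦6]  zeros at y ∈ ∅
  x = 9: [0↦7, 1↦7, 2↦5, 3↦2, 4↦10, 5↦8, 6↦8, 7↦0, 8↦7, 9↦8, 10↦4]  zeros at y ∈ {7}
  x = 10: [0↦5, 1↦0, 2↦2, 3↦1, 4↦9, 5↦5, 6↦1, 7↦9, 8↦8, 9↦10, 10↦5]  zeros at y ∈ {1}
Collecting zeros: affine points = {(0, 4), (1, 1), (1, 7), (1, 8), (3, 8), (4, 7), (4, 8), (5, 0), (5, 9), (6, 1), (9, 7), (10, 1)}.
Total count |C(F_11)_aff| = 12.


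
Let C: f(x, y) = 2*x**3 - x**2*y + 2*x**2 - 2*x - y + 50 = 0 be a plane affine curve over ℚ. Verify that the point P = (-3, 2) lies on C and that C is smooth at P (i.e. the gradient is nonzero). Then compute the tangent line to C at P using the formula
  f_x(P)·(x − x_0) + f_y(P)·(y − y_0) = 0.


Tangent line at P: 52*x - 10*y + 176 = 0.

Step 1: f(-3, 2) = 0, so P lies on C.
Step 2: partial derivatives
  f_x(x, y) = 6*x**2 - 2*x*y + 4*x - 2, f_y(x, y) = -x**2 - 1.
  f_x(P) = 52, f_y(P) = -10 (gradient nonzero, so P is smooth).
Step 3: tangent line at P: 52·(x − -3) + -10·(y − 2) = 0.
Expanding: 52*x - 10*y + 176 = 0.


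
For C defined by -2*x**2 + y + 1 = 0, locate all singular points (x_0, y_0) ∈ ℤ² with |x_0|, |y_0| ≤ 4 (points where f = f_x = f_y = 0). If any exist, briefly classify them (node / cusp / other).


No singular points in the scanned grid; C is smooth there.

Compute partial derivatives:
  f_x = -4*x.
  f_y = 1.
f_y = 1 is a nonzero constant, so f_y never vanishes: no point (x, y) can satisfy f = f_x = f_y = 0. In particular no (x, y) ∈ {−4, ..., 4}² is singular; the curve is smooth.


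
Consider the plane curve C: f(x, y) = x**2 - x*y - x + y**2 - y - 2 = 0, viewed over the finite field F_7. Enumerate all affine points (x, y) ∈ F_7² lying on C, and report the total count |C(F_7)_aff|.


Affine F_7-points: {(0, 2), (0, 6), (2, 0), (2, 3), (3, 2), (6, 0)}; count = 6.

For each of the 49 pairs (x, y) ∈ F_7², evaluate f(x, y) mod 7. Record the zeros.
  x = 0: [0↦5, 1↦5, 2↦0, 3↦4, 4↦3, 5↦4, 6↦0]  zeros at y ∈ {2, 6}
  x = 1: [0↦5, 1↦4, 2↦5, 3↦1, 4↦6, 5↦6, 6↦1]  zeros at y ∈ ∅
  x = 2: [0↦0, 1↦5, 2↦5, 3↦0, 4↦4, 5↦3, 6↦4]  zeros at y ∈ {0, 3}
  x = 3: [0↦4, 1↦1, 2↦0, 3↦1, 4↦4, 5↦2, 6↦2]  zeros at y ∈ {2}
  x = 4: [0↦3, 1↦6, 2↦4, 3↦4, 4↦6, 5↦3, 6↦2]  zeros at y ∈ ∅
  x = 5: [0↦4, 1↦6, 2↦3, 3↦2, 4↦3, 5↦6, 6↦4]  zeros at y ∈ ∅
  x = 6: [0↦0, 1↦1, 2↦4, 3↦2, 4↦2, 5↦4, 6↦1]  zeros at y ∈ {0}
Collecting zeros: affine points = {(0, 2), (0, 6), (2, 0), (2, 3), (3, 2), (6, 0)}.
Total count |C(F_7)_aff| = 6.


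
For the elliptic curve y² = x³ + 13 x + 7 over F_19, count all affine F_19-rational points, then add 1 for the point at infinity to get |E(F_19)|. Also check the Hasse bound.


Affine points = {(0, 8), (0, 11), (3, 4), (3, 15), (4, 3), (4, 16), (5, 8), (5, 11), (6, 4), (6, 15), (7, 2), (7, 17), (9, 6), (9, 13), (10, 4), (10, 15), (13, 6), (13, 13), (14, 8), (14, 11), (15, 9), (15, 10), (16, 6), (16, 13), (17, 7), (17, 12)}; affine count = 26; |E(F_19)| = 27.

Discriminant check: Δ ∝ 4a³ + 27b² = 4·13³ + 27·7² = 4·2197 + 27·49 ≡ 3 (mod 19). Nonzero ⇒ E is nonsingular.
For each x ∈ F_19, compute rhs = x³ + 13·x + 7 mod 19, then count y ∈ F_19 with y² ≡ rhs.
  x = 0: rhs = 7, matching y values: 8, 11 (2 points).
  x = 1: rhs = 2, matching y values: none (0 points).
  x = 2: rhs = 3, matching y values: none (0 points).
  x = 3: rhs = 16, matching y values: 4, 15 (2 points).
  x = 4: rhs = 9, matching y values: 3, 16 (2 points).
  x = 5: rhs = 7, matching y values: 8, 11 (2 points).
  x = 6: rhs = 16, matching y values: 4, 15 (2 points).
  x = 7: rhs = 4, matching y values: 2, 17 (2 points).
  x = 8: rhs = 15, matching y values: none (0 points).
  x = 9: rhs = 17, matching y values: 6, 13 (2 points).
  x = 10: rhs = 16, matching y values: 4, 15 (2 points).
  x = 11: rhs = 18, matching y values: none (0 points).
  x = 12: rhs = 10, matching y values: none (0 points).
  x = 13: rhs = 17, matching y values: 6, 13 (2 points).
  x = 14: rhs = 7, matching y values: 8, 11 (2 points).
  x = 15: rhs = 5, matching y values: 9, 10 (2 points).
  x = 16: rhs = 17, matching y values: 6, 13 (2 points).
  x = 17: rhs = 11, matching y values: 7, 12 (2 points).
  x = 18: rhs = 12, matching y values: none (0 points).
Total affine count: 26.
Full point count |E(F_19)| = 26 + 1 = 27.
Hasse bound: |27 − (19+1)| = |7| = 7 ≤ 2√19 ≈ 8.7178 ✓.


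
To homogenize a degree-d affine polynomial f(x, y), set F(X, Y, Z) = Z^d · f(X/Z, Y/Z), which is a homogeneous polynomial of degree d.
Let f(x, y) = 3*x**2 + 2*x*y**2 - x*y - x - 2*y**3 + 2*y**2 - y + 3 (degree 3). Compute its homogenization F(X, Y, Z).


F(X, Y, Z) = 3*X**2*Z + 2*X*Y**2 - X*Y*Z - X*Z**2 - 2*Y**3 + 2*Y**2*Z - Y*Z**2 + 3*Z**3

deg(f) = 3.
Substitute x = X/Z, y = Y/Z into f, then multiply by Z^3.
  monomial 3·x^2·y^0 ↦ 3·X^2·Y^0·Z^1.
  monomial 2·x^1·y^2 ↦ 2·X^1·Y^2·Z^0.
  monomial -1·x^1·y^1 ↦ -1·X^1·Y^1·Z^1.
  monomial -1·x^1·y^0 ↦ -1·X^1·Y^0·Z^2.
  monomial -2·x^0·y^3 ↦ -2·X^0·Y^3·Z^0.
  monomial 2·x^0·y^2 ↦ 2·X^0·Y^2·Z^1.
  monomial -1·x^0·y^1 ↦ -1·X^0·Y^1·Z^2.
  monomial 3·x^0·y^0 ↦ 3·X^0·Y^0·Z^3.
Collecting: F(X, Y, Z) = 3*X**2*Z + 2*X*Y**2 - X*Y*Z - X*Z**2 - 2*Y**3 + 2*Y**2*Z - Y*Z**2 + 3*Z**3.


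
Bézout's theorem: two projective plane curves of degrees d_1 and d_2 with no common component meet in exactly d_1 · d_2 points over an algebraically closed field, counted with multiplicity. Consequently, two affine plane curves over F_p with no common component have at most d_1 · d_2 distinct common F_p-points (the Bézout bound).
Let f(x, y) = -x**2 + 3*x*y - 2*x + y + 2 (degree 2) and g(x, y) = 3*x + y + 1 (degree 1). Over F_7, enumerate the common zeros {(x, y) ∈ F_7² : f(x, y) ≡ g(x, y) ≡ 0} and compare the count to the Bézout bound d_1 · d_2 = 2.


Common zeros: ∅; count = 0; Bézout bound = 2.

deg(f) = 2, deg(g) = 1, so Bézout bound = 2.
Scan x ∈ F_7. For each x, list the y ∈ F_7 with f(x, y) ≡ 0 and those with g(x, y) ≡ 0 (mod 7); the common zeros in that column are the intersection.
  x = 0: f ≡ 0 at y ∈ {5}; g ≡ 0 at y ∈ {6}; common: ∅.
  x = 1: f ≡ 0 at y ∈ {2}; g ≡ 0 at y ∈ {3}; common: ∅.
  x = 2: f ≡ 0 at y ∈ ∅; g ≡ 0 at y ∈ {0}; common: ∅.
  x = 3: f ≡ 0 at y ∈ {2}; g ≡ 0 at y ∈ {4}; common: ∅.
  x = 4: f ≡ 0 at y ∈ {6}; g ≡ 0 at y ∈ {1}; common: ∅.
  x = 5: f ≡ 0 at y ∈ {6}; g ≡ 0 at y ∈ {5}; common: ∅.
  x = 6: f ≡ 0 at y ∈ {5}; g ≡ 0 at y ∈ {2}; common: ∅.
Collecting: common zeros = ∅, so the count is 0.
Comparison with the Bézout bound: 0 ≤ 2 = deg(f)·deg(g), as expected for curves with no common component (the affine F_7-count falls short of the bound because intersections may lie at infinity, over extension fields, or carry multiplicity).


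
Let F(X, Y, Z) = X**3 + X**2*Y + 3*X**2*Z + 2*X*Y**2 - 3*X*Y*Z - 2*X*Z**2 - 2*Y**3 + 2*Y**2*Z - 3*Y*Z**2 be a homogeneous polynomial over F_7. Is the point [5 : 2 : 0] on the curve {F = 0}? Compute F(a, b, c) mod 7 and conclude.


F(5,2,0) ≡ 3 (mod 7); P is NOT on the curve.

Evaluate F(5, 2, 0) term-by-term (mod 7).
  X**3 ↦ 1·125·1·1 = 125
  X**2*Y ↦ 1·25·2·1 = 50
  3*X**2*Z ↦ 3·25·1·0 = 0
  2*X*Y**2 ↦ 2·5·4·1 = 40
  -3*X*Y*Z ↦ -3·5·2·0 = 0
  -2*X*Z**2 ↦ -2·5·1·0 = 0
  -2*Y**3 ↦ -2·1·8·1 = -16
  2*Y**2*Z ↦ 2·1·4·0 = 0
  -3*Y*Z**2 ↦ -3·1·2·0 = 0
Sum: F(5, 2, 0) = (125) + (50) + (0) + (40) + (0) + (0) + (-16) + (0) + (0) = 199.
Reducing mod 7: 199 ≡ 3 (mod 7).
Since F(a, b, c) ≡ 3 ≠ 0 (mod 7), P does NOT lie on the curve.


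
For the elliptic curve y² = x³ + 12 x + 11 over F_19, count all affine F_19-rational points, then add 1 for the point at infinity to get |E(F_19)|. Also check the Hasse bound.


Affine points = {(0, 7), (0, 12), (1, 9), (1, 10), (2, 9), (2, 10), (3, 6), (3, 13), (4, 3), (4, 16), (5, 5), (5, 14), (7, 1), (7, 18), (8, 7), (8, 12), (11, 7), (11, 12), (14, 4), (14, 15), (16, 9), (16, 10), (17, 6), (17, 13), (18, 6), (18, 13)}; affine count = 26; |E(F_19)| = 27.

Discriminant check: Δ ∝ 4a³ + 27b² = 4·12³ + 27·11² = 4·1728 + 27·121 ≡ 14 (mod 19). Nonzero ⇒ E is nonsingular.
For each x ∈ F_19, compute rhs = x³ + 12·x + 11 mod 19, then count y ∈ F_19 with y² ≡ rhs.
  x = 0: rhs = 11, matching y values: 7, 12 (2 points).
  x = 1: rhs = 5, matching y values: 9, 10 (2 points).
  x = 2: rhs = 5, matching y values: 9, 10 (2 points).
  x = 3: rhs = 17, matching y values: 6, 13 (2 points).
  x = 4: rhs = 9, matching y values: 3, 16 (2 points).
  x = 5: rhs = 6, matching y values: 5, 14 (2 points).
  x = 6: rhs = 14, matching y values: none (0 points).
  x = 7: rhs = 1, matching y values: 1, 18 (2 points).
  x = 8: rhs = 11, matching y values: 7, 12 (2 points).
  x = 9: rhs = 12, matching y values: none (0 points).
  x = 10: rhs = 10, matching y values: none (0 points).
  x = 11: rhs = 11, matching y values: 7, 12 (2 points).
  x = 12: rhs = 2, matching y values: none (0 points).
  x = 13: rhs = 8, matching y values: none (0 points).
  x = 14: rhs = 16, matching y values: 4, 15 (2 points).
  x = 15: rhs = 13, matching y values: none (0 points).
  x = 16: rhs = 5, matching y values: 9, 10 (2 points).
  x = 17: rhs = 17, matching y values: 6, 13 (2 points).
  x = 18: rhs = 17, matching y values: 6, 13 (2 points).
Total affine count: 26.
Full point count |E(F_19)| = 26 + 1 = 27.
Hasse bound: |27 − (19+1)| = |7| = 7 ≤ 2√19 ≈ 8.7178 ✓.


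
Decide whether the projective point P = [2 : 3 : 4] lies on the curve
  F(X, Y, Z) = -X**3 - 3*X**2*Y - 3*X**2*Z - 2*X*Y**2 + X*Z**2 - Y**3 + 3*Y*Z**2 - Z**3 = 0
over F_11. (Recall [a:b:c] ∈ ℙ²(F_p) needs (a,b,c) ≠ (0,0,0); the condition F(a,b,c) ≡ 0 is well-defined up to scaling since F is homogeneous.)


F(2,3,4) ≡ 1 (mod 11); P is NOT on the curve.

Evaluate F(2, 3, 4) term-by-term (mod 11).
  -X**3 ↦ -1·8·1·1 = -8
  -3*X**2*Y ↦ -3·4·3·1 = -36
  -3*X**2*Z ↦ -3·4·1·4 = -48
  -2*X*Y**2 ↦ -2·2·9·1 = -36
  X*Z**2 ↦ 1·2·1·16 = 32
  -Y**3 ↦ -1·1·27·1 = -27
  3*Y*Z**2 ↦ 3·1·3·16 = 144
  -Z**3 ↦ -1·1·1·64 = -64
Sum: F(2, 3, 4) = (-8) + (-36) + (-48) + (-36) + (32) + (-27) + (144) + (-64) = -43.
Reducing mod 11: -43 ≡ 1 (mod 11).
Since F(a, b, c) ≡ 1 ≠ 0 (mod 11), P does NOT lie on the curve.


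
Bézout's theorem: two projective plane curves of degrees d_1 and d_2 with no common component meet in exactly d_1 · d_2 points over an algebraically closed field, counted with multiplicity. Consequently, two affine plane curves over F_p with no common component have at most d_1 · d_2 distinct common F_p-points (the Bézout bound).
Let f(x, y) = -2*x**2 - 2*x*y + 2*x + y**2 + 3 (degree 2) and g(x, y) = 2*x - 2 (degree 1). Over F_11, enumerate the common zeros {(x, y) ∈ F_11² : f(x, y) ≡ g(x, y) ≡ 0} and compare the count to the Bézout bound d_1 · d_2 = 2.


Common zeros: {(1, 4), (1, 9)}; count = 2; Bézout bound = 2.

deg(f) = 2, deg(g) = 1, so Bézout bound = 2.
Scan x ∈ F_11. For each x, list the y ∈ F_11 with f(x, y) ≡ 0 and those with g(x, y) ≡ 0 (mod 11); the common zeros in that column are the intersection.
  x = 0: f ≡ 0 at y ∈ ∅; g ≡ 0 at y ∈ ∅; common: ∅.
  x = 1: f ≡ 0 at y ∈ {4, 9}; g ≡ 0 at y ∈ {0, 1, 2, 3, 4, 5, 6, 7, 8, 9, 10}; common: {4, 9}.
  x = 2: f ≡ 0 at y ∈ {6, 9}; g ≡ 0 at y ∈ ∅; common: ∅.
  x = 3: f ≡ 0 at y ∈ ∅; g ≡ 0 at y ∈ ∅; common: ∅.
  x = 4: f ≡ 0 at y ∈ {2, 6}; g ≡ 0 at y ∈ ∅; common: ∅.
  x = 5: f ≡ 0 at y ∈ ∅; g ≡ 0 at y ∈ ∅; common: ∅.
  x = 6: f ≡ 0 at y ∈ {2, 10}; g ≡ 0 at y ∈ ∅; common: ∅.
  x = 7: f ≡ 0 at y ∈ {4, 10}; g ≡ 0 at y ∈ ∅; common: ∅.
  x = 8: f ≡ 0 at y ∈ ∅; g ≡ 0 at y ∈ ∅; common: ∅.
  x = 9: f ≡ 0 at y ∈ ∅; g ≡ 0 at y ∈ ∅; common: ∅.
  x = 10: f ≡ 0 at y ∈ ∅; g ≡ 0 at y ∈ ∅; common: ∅.
Collecting: common zeros = {(1, 4), (1, 9)}, so the count is 2.
Comparison with the Bézout bound: 2 ≤ 2 = deg(f)·deg(g), as expected for curves with no common component (the bound is attained).


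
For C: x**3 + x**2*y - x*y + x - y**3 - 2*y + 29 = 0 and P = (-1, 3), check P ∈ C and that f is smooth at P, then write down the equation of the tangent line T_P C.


Tangent line at P: -5*x - 27*y + 76 = 0.

Step 1: f(-1, 3) = 0, so P lies on C.
Step 2: partial derivatives
  f_x(x, y) = 3*x**2 + 2*x*y - y + 1, f_y(x, y) = x**2 - x - 3*y**2 - 2.
  f_x(P) = -5, f_y(P) = -27 (gradient nonzero, so P is smooth).
Step 3: tangent line at P: -5·(x − -1) + -27·(y − 3) = 0.
Expanding: -5*x - 27*y + 76 = 0.


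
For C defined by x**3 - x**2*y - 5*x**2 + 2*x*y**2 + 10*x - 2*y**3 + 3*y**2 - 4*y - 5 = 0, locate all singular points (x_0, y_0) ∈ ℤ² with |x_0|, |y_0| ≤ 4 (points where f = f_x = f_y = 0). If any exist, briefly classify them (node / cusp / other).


Singular points: {(2, 1)}; classification: cusp.

Compute partial derivatives:
  f_x = 3*x**2 - 2*x*y - 10*x + 2*y**2 + 10.
  f_y = -x**2 + 4*x*y - 6*y**2 + 6*y - 4.
Scan x_0 ∈ {−4, ..., 4}. For each x_0, f_y(x_0, y) is a polynomial in y; find its integer roots y ∈ {−4, ..., 4}, then test f_x and f at those candidates.
  x = -4: f_y(-4, y) = -6*y**2 - 10*y - 20; no integer root y with |y| ≤ 4.
  x = -3: f_y(-3, y) = -6*y**2 - 6*y - 13; no integer root y with |y| ≤ 4.
  x = -2: f_y(-2, y) = -6*y**2 - 2*y - 8; no integer root y with |y| ≤ 4.
  x = -1: f_y(-1, y) = -6*y**2 + 2*y - 5; no integer root y with |y| ≤ 4.
  x = 0: f_y(0, y) = -6*y**2 + 6*y - 4; no integer root y with |y| ≤ 4.
  x = 1: f_y(1, y) = -6*y**2 + 10*y - 5; no integer root y with |y| ≤ 4.
  x = 2: f_y(2, y) = -6*y**2 + 14*y - 8; vanishes at y ∈ {1}. (2, 1): f_x = 0, f = 0 — SINGULAR.
  x = 3: f_y(3, y) = -6*y**2 + 18*y - 13; no integer root y with |y| ≤ 4.
  x = 4: f_y(4, y) = -6*y**2 + 22*y - 20; vanishes at y ∈ {2}. (4, 2): f_x = 10 ≠ 0.
Only singular point on the grid: (2, 1).
Classify: substitute x = 2 + u, y = 1 + v and expand: f = u**3 - u**2*v + 2*u*v**2 - 2*v**3 + v**2.
No constant or linear terms (consistent with a singular point). Quadratic part: v**2. Cubic part: u**3 - u**2*v + 2*u*v**2 - 2*v**3.
The quadratic part v**2 is a perfect square, so there is a single (double) tangent line v = 0, i.e. y = 1. Restricting the cubic part to that line (v = 0) leaves u**3 ≠ 0, so f is not divisible by v and the branch is v² ≈ -u**3 to lowest order — this is a cusp.
Classification: cusp.


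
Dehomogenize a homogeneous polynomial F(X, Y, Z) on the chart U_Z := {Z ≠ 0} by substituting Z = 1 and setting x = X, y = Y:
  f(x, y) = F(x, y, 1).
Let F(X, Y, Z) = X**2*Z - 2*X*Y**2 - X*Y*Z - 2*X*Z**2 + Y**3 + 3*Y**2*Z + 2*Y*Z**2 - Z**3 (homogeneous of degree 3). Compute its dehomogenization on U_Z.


f(x, y) = x**2 - 2*x*y**2 - x*y - 2*x + y**3 + 3*y**2 + 2*y - 1

On U_Z we set Z = 1. Each monomial c·X^i·Y^j·Z^k in F becomes c·x^i·y^j·1^k = c·x^i·y^j.
Substituting Z = 1: F(X, Y, 1) = x**2 - 2*x*y**2 - x*y - 2*x + y**3 + 3*y**2 + 2*y - 1.
Note: deg(f) ≤ deg(F) = 3; strict inequality happens when F is divisible by Z (lost terms).


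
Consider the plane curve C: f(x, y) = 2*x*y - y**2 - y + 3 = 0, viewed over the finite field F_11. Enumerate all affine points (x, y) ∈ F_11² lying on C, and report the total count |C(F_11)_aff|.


Affine F_11-points: {(3, 7), (3, 9), (5, 1), (5, 8), (6, 5), (6, 6), (7, 3), (7, 10), (9, 2), (9, 4)}; count = 10.

For each of the 121 pairs (x, y) ∈ F_11², evaluate f(x, y) mod 11. Record the zeros.
  x = 0: [0↦3, 1↦1, 2↦8, 3↦2, 4↦5, 5↦6, 6↦5, 7↦2, 8↦8, 9↦1, 10↦3]  zeros at y ∈ ∅
  x = 1: [0↦3, 1↦3, 2↦1, 3↦8, 4↦2, 5↦5, 6↦6, 7↦5, 8↦2, 9↦8, 10↦1]  zeros at y ∈ ∅
  x = 2: [0↦3, 1↦5, 2↦5, 3↦3, 4↦10, 5↦4, 6↦7, 7↦8, 8↦7, 9↦4, 10↦10]  zeros at y ∈ ∅
  x = 3: [0↦3, 1↦7, 2↦9, 3↦9, 4↦7, 5↦3, 6↦8, 7↦0, 8↦1, 9↦0, 10↦8]  zeros at y ∈ {7, 9}
  x = 4: [0↦3, 1↦9, 2↦2, 3↦4, 4↦4, 5↦2, 6↦9, 7↦3, 8↦6, 9↦7, 10↦6]  zeros at y ∈ ∅
  x = 5: [0↦3, 1↦0, 2↦6, 3↦10, 4↦1, 5↦1, 6↦10, 7↦6, 8↦0, 9↦3, 10↦4]  zeros at y ∈ {1, 8}
  x = 6: [0↦3, 1↦2, 2↦10, 3↦5, 4↦9, 5↦0, 6↦0, 7↦9, 8↦5, 9↦10, 10↦2]  zeros at y ∈ {5, 6}
  x = 7: [0↦3, 1↦4, 2↦3, 3↦0, 4↦6, 5↦10, 6↦1, 7↦1, 8↦10, 9↦6, 10↦0]  zeros at y ∈ {3, 10}
  x = 8: [0↦3, 1↦6, 2↦7, 3↦6, 4↦3, 5↦9, 6↦2, 7↦4, 8↦4, 9↦2, 10↦9]  zeros at y ∈ ∅
  x = 9: [0↦3, 1↦8, 2↦0, 3↦1, 4↦0, 5↦8, 6↦3, 7↦7, 8↦9, 9↦9, 10↦7]  zeros at y ∈ {2, 4}
  x = 10: [0↦3, 1↦10, 2↦4, 3↦7, 4↦8, 5↦7, 6↦4, 7↦10, 8↦3, 9↦5, 10↦5]  zeros at y ∈ ∅
Collecting zeros: affine points = {(3, 7), (3, 9), (5, 1), (5, 8), (6, 5), (6, 6), (7, 3), (7, 10), (9, 2), (9, 4)}.
Total count |C(F_11)_aff| = 10.


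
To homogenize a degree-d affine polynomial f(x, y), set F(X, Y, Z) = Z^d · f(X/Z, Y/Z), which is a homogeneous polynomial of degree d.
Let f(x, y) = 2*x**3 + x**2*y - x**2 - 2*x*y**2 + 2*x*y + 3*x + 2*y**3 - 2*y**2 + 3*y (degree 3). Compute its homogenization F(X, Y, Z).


F(X, Y, Z) = 2*X**3 + X**2*Y - X**2*Z - 2*X*Y**2 + 2*X*Y*Z + 3*X*Z**2 + 2*Y**3 - 2*Y**2*Z + 3*Y*Z**2

deg(f) = 3.
Substitute x = X/Z, y = Y/Z into f, then multiply by Z^3.
  monomial 2·x^3·y^0 ↦ 2·X^3·Y^0·Z^0.
  monomial 1·x^2·y^1 ↦ 1·X^2·Y^1·Z^0.
  monomial -1·x^2·y^0 ↦ -1·X^2·Y^0·Z^1.
  monomial -2·x^1·y^2 ↦ -2·X^1·Y^2·Z^0.
  monomial 2·x^1·y^1 ↦ 2·X^1·Y^1·Z^1.
  monomial 3·x^1·y^0 ↦ 3·X^1·Y^0·Z^2.
  monomial 2·x^0·y^3 ↦ 2·X^0·Y^3·Z^0.
  monomial -2·x^0·y^2 ↦ -2·X^0·Y^2·Z^1.
  monomial 3·x^0·y^1 ↦ 3·X^0·Y^1·Z^2.
Collecting: F(X, Y, Z) = 2*X**3 + X**2*Y - X**2*Z - 2*X*Y**2 + 2*X*Y*Z + 3*X*Z**2 + 2*Y**3 - 2*Y**2*Z + 3*Y*Z**2.


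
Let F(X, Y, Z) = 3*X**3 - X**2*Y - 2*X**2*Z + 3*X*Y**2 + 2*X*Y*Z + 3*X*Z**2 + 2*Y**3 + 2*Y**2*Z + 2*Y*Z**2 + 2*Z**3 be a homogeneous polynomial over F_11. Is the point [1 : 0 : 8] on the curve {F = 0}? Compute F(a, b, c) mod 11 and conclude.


F(1,0,8) ≡ 4 (mod 11); P is NOT on the curve.

Evaluate F(1, 0, 8) term-by-term (mod 11).
  3*X**3 ↦ 3·1·1·1 = 3
  -X**2*Y ↦ -1·1·0·1 = 0
  -2*X**2*Z ↦ -2·1·1·8 = -16
  3*X*Y**2 ↦ 3·1·0·1 = 0
  2*X*Y*Z ↦ 2·1·0·8 = 0
  3*X*Z**2 ↦ 3·1·1·64 = 192
  2*Y**3 ↦ 2·1·0·1 = 0
  2*Y**2*Z ↦ 2·1·0·8 = 0
  2*Y*Z**2 ↦ 2·1·0·64 = 0
  2*Z**3 ↦ 2·1·1·512 = 1024
Sum: F(1, 0, 8) = (3) + (0) + (-16) + (0) + (0) + (192) + (0) + (0) + (0) + (1024) = 1203.
Reducing mod 11: 1203 ≡ 4 (mod 11).
Since F(a, b, c) ≡ 4 ≠ 0 (mod 11), P does NOT lie on the curve.


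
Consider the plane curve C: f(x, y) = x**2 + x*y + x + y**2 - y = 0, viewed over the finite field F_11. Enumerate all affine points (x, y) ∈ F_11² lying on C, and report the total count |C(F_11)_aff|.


Affine F_11-points: {(0, 0), (0, 1), (1, 3), (1, 8), (3, 10), (6, 3), (8, 5), (8, 10), (9, 1), (9, 2), (10, 0), (10, 2)}; count = 12.

For each of the 121 pairs (x, y) ∈ F_11², evaluate f(x, y) mod 11. Record the zeros.
  x = 0: [0↦0, 1↦0, 2↦2, 3↦6, 4↦1, 5↦9, 6↦8, 7↦9, 8↦1, 9↦6, 10↦2]  zeros at y ∈ {0, 1}
  x = 1: [0↦2, 1↦3, 2↦6, 3↦0, 4↦7, 5↦5, 6↦5, 7↦7, 8↦0, 9↦6, 10↦3]  zeros at y ∈ {3, 8}
  x = 2: [0↦6, 1↦8, 2↦1, 3↦7, 4↦4, 5↦3, 6↦4, 7↦7, 8↦1, 9↦8, 10↦6]  zeros at y ∈ ∅
  x = 3: [0↦1, 1↦4, 2↦9, 3↦5, 4↦3, 5↦3, 6↦5, 7↦9, 8↦4, 9↦1, 10↦0]  zeros at y ∈ {10}
  x = 4: [0↦9, 1↦2, 2↦8, 3↦5, 4↦4, 5↦5, 6↦8, 7↦2, 8↦9, 9↦7, 10↦7]  zeros at y ∈ ∅
  x = 5: [0↦8, 1↦2, 2↦9, 3↦7, 4↦7, 5↦9, 6↦2, 7↦8, 8↦5, 9↦4, 10↦5]  zeros at y ∈ ∅
  x = 6: [0↦9, 1↦4, 2↦1, 3↦0, 4↦1, 5↦4, 6↦9, 7↦5, 8↦3, 9↦3, 10↦5]  zeros at y ∈ {3}
  x = 7: [0↦1, 1↦8, 2↦6, 3↦6, 4↦8, 5↦1, 6↦7, 7↦4, 8↦3, 9↦4, 10↦7]  zeros at y ∈ ∅
  x = 8: [0↦6, 1↦3, 2↦2, 3↦3, 4↦6, 5↦0, 6↦7, 7↦5, 8↦5, 9↦7, 10↦0]  zeros at y ∈ {5, 10}
  x = 9: [0↦2, 1↦0, 2↦0, 3↦2, 4↦6, 5↦1, 6↦9, 7↦8, 8↦9, 9↦1, 10↦6]  zeros at y ∈ {1, 2}
  x = 10: [0↦0, 1↦10, 2↦0, 3↦3, 4↦8, 5↦4, 6↦2, 7↦2, 8↦4, 9↦8, 10↦3]  zeros at y ∈ {0, 2}
Collecting zeros: affine points = {(0, 0), (0, 1), (1, 3), (1, 8), (3, 10), (6, 3), (8, 5), (8, 10), (9, 1), (9, 2), (10, 0), (10, 2)}.
Total count |C(F_11)_aff| = 12.


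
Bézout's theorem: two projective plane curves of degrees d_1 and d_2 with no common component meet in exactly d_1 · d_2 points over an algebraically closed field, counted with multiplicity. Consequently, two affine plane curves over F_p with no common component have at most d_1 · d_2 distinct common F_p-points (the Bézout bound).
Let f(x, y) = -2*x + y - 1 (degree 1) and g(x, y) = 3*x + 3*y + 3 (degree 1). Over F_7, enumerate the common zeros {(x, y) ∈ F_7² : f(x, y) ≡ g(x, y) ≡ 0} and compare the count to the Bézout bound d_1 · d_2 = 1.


Common zeros: {(4, 2)}; count = 1; Bézout bound = 1.

deg(f) = 1, deg(g) = 1, so Bézout bound = 1.
Scan x ∈ F_7. For each x, list the y ∈ F_7 with f(x, y) ≡ 0 and those with g(x, y) ≡ 0 (mod 7); the common zeros in that column are the intersection.
  x = 0: f ≡ 0 at y ∈ {1}; g ≡ 0 at y ∈ {6}; common: ∅.
  x = 1: f ≡ 0 at y ∈ {3}; g ≡ 0 at y ∈ {5}; common: ∅.
  x = 2: f ≡ 0 at y ∈ {5}; g ≡ 0 at y ∈ {4}; common: ∅.
  x = 3: f ≡ 0 at y ∈ {0}; g ≡ 0 at y ∈ {3}; common: ∅.
  x = 4: f ≡ 0 at y ∈ {2}; g ≡ 0 at y ∈ {2}; common: {2}.
  x = 5: f ≡ 0 at y ∈ {4}; g ≡ 0 at y ∈ {1}; common: ∅.
  x = 6: f ≡ 0 at y ∈ {6}; g ≡ 0 at y ∈ {0}; common: ∅.
Collecting: common zeros = {(4, 2)}, so the count is 1.
Comparison with the Bézout bound: 1 ≤ 1 = deg(f)·deg(g), as expected for curves with no common component (the bound is attained).


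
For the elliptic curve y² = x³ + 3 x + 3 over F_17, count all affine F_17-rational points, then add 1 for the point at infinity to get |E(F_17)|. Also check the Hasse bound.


Affine points = {(2, 0), (6, 4), (6, 13), (10, 8), (10, 9), (12, 4), (12, 13), (14, 1), (14, 16), (16, 4), (16, 13)}; affine count = 11; |E(F_17)| = 12.

Discriminant check: Δ ∝ 4a³ + 27b² = 4·3³ + 27·3² = 4·27 + 27·9 ≡ 11 (mod 17). Nonzero ⇒ E is nonsingular.
For each x ∈ F_17, compute rhs = x³ + 3·x + 3 mod 17, then count y ∈ F_17 with y² ≡ rhs.
  x = 0: rhs = 3, matching y values: none (0 points).
  x = 1: rhs = 7, matching y values: none (0 points).
  x = 2: rhs = 0, matching y values: 0 (1 points).
  x = 3: rhs = 5, matching y values: none (0 points).
  x = 4: rhs = 11, matching y values: none (0 points).
  x = 5: rhs = 7, matching y values: none (0 points).
  x = 6: rhs = 16, matching y values: 4, 13 (2 points).
  x = 7: rhs = 10, matching y values: none (0 points).
  x = 8: rhs = 12, matching y values: none (0 points).
  x = 9: rhs = 11, matching y values: none (0 points).
  x = 10: rhs = 13, matching y values: 8, 9 (2 points).
  x = 11: rhs = 7, matching y values: none (0 points).
  x = 12: rhs = 16, matching y values: 4, 13 (2 points).
  x = 13: rhs = 12, matching y values: none (0 points).
  x = 14: rhs = 1, matching y values: 1, 16 (2 points).
  x = 15: rhs = 6, matching y values: none (0 points).
  x = 16: rhs = 16, matching y values: 4, 13 (2 points).
Total affine count: 11.
Full point count |E(F_17)| = 11 + 1 = 12.
Hasse bound: |12 − (17+1)| = |-6| = 6 ≤ 2√17 ≈ 8.2462 ✓.


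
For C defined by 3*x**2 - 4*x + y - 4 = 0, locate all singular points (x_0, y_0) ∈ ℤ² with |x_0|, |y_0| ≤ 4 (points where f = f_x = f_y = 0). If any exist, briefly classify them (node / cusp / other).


No singular points in the scanned grid; C is smooth there.

Compute partial derivatives:
  f_x = 6*x - 4.
  f_y = 1.
f_y = 1 is a nonzero constant, so f_y never vanishes: no point (x, y) can satisfy f = f_x = f_y = 0. In particular no (x, y) ∈ {−4, ..., 4}² is singular; the curve is smooth.


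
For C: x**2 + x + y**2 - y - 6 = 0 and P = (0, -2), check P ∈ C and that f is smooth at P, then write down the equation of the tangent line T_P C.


Tangent line at P: x - 5*y - 10 = 0.

Step 1: f(0, -2) = 0, so P lies on C.
Step 2: partial derivatives
  f_x(x, y) = 2*x + 1, f_y(x, y) = 2*y - 1.
  f_x(P) = 1, f_y(P) = -5 (gradient nonzero, so P is smooth).
Step 3: tangent line at P: 1·(x − 0) + -5·(y − -2) = 0.
Expanding: x - 5*y - 10 = 0.


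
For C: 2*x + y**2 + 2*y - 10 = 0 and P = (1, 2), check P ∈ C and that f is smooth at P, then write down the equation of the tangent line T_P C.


Tangent line at P: 2*x + 6*y - 14 = 0.

Step 1: f(1, 2) = 0, so P lies on C.
Step 2: partial derivatives
  f_x(x, y) = 2, f_y(x, y) = 2*y + 2.
  f_x(P) = 2, f_y(P) = 6 (gradient nonzero, so P is smooth).
Step 3: tangent line at P: 2·(x − 1) + 6·(y − 2) = 0.
Expanding: 2*x + 6*y - 14 = 0.


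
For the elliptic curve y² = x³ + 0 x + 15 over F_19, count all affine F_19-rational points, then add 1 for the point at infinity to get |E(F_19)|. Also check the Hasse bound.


Affine points = {(1, 4), (1, 15), (2, 2), (2, 17), (3, 2), (3, 17), (5, 8), (5, 11), (7, 4), (7, 15), (11, 4), (11, 15), (14, 2), (14, 17), (16, 8), (16, 11), (17, 8), (17, 11)}; affine count = 18; |E(F_19)| = 19.

Discriminant check: Δ ∝ 4a³ + 27b² = 4·0³ + 27·15² = 4·0 + 27·225 ≡ 14 (mod 19). Nonzero ⇒ E is nonsingular.
For each x ∈ F_19, compute rhs = x³ + 0·x + 15 mod 19, then count y ∈ F_19 with y² ≡ rhs.
  x = 0: rhs = 15, matching y values: none (0 points).
  x = 1: rhs = 16, matching y values: 4, 15 (2 points).
  x = 2: rhs = 4, matching y values: 2, 17 (2 points).
  x = 3: rhs = 4, matching y values: 2, 17 (2 points).
  x = 4: rhs = 3, matching y values: none (0 points).
  x = 5: rhs = 7, matching y values: 8, 11 (2 points).
  x = 6: rhs = 3, matching y values: none (0 points).
  x = 7: rhs = 16, matching y values: 4, 15 (2 points).
  x = 8: rhs = 14, matching y values: none (0 points).
  x = 9: rhs = 3, matching y values: none (0 points).
  x = 10: rhs = 8, matching y values: none (0 points).
  x = 11: rhs = 16, matching y values: 4, 15 (2 points).
  x = 12: rhs = 14, matching y values: none (0 points).
  x = 13: rhs = 8, matching y values: none (0 points).
  x = 14: rhs = 4, matching y values: 2, 17 (2 points).
  x = 15: rhs = 8, matching y values: none (0 points).
  x = 16: rhs = 7, matching y values: 8, 11 (2 points).
  x = 17: rhs = 7, matching y values: 8, 11 (2 points).
  x = 18: rhs = 14, matching y values: none (0 points).
Total affine count: 18.
Full point count |E(F_19)| = 18 + 1 = 19.
Hasse bound: |19 − (19+1)| = |-1| = 1 ≤ 2√19 ≈ 8.7178 ✓.


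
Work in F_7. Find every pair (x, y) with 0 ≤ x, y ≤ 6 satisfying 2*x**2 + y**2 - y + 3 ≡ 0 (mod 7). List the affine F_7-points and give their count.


Affine F_7-points: {(1, 2), (1, 6), (3, 0), (3, 1), (4, 0), (4, 1), (6, 2), (6, 6)}; count = 8.

For each of the 49 pairs (x, y) ∈ F_7², evaluate f(x, y) mod 7. Record the zeros.
  x = 0: [0↦3, 1↦3, 2↦5, 3↦2, 4↦1, 5↦2, 6↦5]  zeros at y ∈ ∅
  x = 1: [0↦5, 1↦5, 2↦0, 3↦4, 4↦3, 5↦4, 6↦0]  zeros at y ∈ {2, 6}
  x = 2: [0↦4, 1↦4, 2↦6, 3↦3, 4↦2, 5↦3, 6↦6]  zeros at y ∈ ∅
  x = 3: [0↦0, 1↦0, 2↦2, 3↦6, 4↦5, 5↦6, 6↦2]  zeros at y ∈ {0, 1}
  x = 4: [0↦0, 1↦0, 2↦2, 3↦6, 4↦5, 5↦6, 6↦2]  zeros at y ∈ {0, 1}
  x = 5: [0↦4, 1↦4, 2↦6, 3↦3, 4↦2, 5↦3, 6↦6]  zeros at y ∈ ∅
  x = 6: [0↦5, 1↦5, 2↦0, 3↦4, 4↦3, 5↦4, 6↦0]  zeros at y ∈ {2, 6}
Collecting zeros: affine points = {(1, 2), (1, 6), (3, 0), (3, 1), (4, 0), (4, 1), (6, 2), (6, 6)}.
Total count |C(F_7)_aff| = 8.


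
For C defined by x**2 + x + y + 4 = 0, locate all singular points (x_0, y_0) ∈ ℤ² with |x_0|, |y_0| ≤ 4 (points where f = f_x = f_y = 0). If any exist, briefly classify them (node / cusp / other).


No singular points in the scanned grid; C is smooth there.

Compute partial derivatives:
  f_x = 2*x + 1.
  f_y = 1.
f_y = 1 is a nonzero constant, so f_y never vanishes: no point (x, y) can satisfy f = f_x = f_y = 0. In particular no (x, y) ∈ {−4, ..., 4}² is singular; the curve is smooth.


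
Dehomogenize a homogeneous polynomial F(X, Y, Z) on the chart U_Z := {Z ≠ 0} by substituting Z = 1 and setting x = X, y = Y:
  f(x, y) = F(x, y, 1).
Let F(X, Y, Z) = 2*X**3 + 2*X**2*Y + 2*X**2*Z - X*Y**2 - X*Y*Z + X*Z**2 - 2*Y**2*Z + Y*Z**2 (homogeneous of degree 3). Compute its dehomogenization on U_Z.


f(x, y) = 2*x**3 + 2*x**2*y + 2*x**2 - x*y**2 - x*y + x - 2*y**2 + y

On U_Z we set Z = 1. Each monomial c·X^i·Y^j·Z^k in F becomes c·x^i·y^j·1^k = c·x^i·y^j.
Substituting Z = 1: F(X, Y, 1) = 2*x**3 + 2*x**2*y + 2*x**2 - x*y**2 - x*y + x - 2*y**2 + y.
Note: deg(f) ≤ deg(F) = 3; strict inequality happens when F is divisible by Z (lost terms).
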